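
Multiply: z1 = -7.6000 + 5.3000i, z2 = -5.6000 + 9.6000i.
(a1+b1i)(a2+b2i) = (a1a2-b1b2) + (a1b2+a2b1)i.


Real = -7.6*(-5.6) - 5.3*9.6 = 42.56 - 50.88 = -8.32
Imag = -7.6*9.6 - (5.6)*5.3 = -72.96 - (29.68) = -102.64

-8.3200 - 102.6400i


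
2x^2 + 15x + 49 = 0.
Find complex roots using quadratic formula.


disc = 15^2 - 4*2*49 = 225 - 392 = -167
sqrt(|disc|) = sqrt(167) = 12.9228
Real part = -15/(2*2) = -3.7500
Imag part = 12.9228/(2*2) = 3.2307

-3.7500 ± 3.2307i


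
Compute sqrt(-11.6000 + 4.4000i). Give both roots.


|z| = sqrt(134.56+19.36) = 12.4064
sqrt((|z|+a)/2) = sqrt((12.4064+(-11.6))/2) = sqrt(0.4032) = 0.6350
sqrt((|z|-a)/2) = sqrt((12.4064-(-11.6))/2) = sqrt(12.0032) = 3.4646

±(0.6350 + 3.4646i) i.e. 0.6350 + 3.4646i and -0.6350 - 3.4646i


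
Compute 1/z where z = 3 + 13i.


|z|^2 = 9+169 = 178
1/z = (3 - 13i)/178

1/z = 0.0169 - 0.0730i


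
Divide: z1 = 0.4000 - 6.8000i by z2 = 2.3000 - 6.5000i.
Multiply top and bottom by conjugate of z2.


Conjugate of z2 = 2.3000 + 6.5000i
Numerator: (0.4000 - 6.8000i)(2.3000 + 6.5000i) = 45.1200 - 13.0400i
Denominator: 2.3^2 + (-6.5)^2 = 47.54
Result = (45.1200 - 13.0400i)/47.54

0.9491 - 0.2743i


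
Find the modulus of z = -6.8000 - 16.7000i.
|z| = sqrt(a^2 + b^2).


|z| = sqrt((-6.8)^2 + (-16.7)^2) = sqrt(46.24 + 278.89) = sqrt(325.13) = 18.0314

|z| = 18.0314


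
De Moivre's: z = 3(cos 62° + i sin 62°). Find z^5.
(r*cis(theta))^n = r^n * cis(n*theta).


r^5 = 3^5 = 243
n*theta = 5*62° = 310° = 310° (mod 360)
a = 243*cos(310°) = 156.1974
b = 243*sin(310°) = -186.1488

243 cis(310°) = 156.1974 - 186.1488i


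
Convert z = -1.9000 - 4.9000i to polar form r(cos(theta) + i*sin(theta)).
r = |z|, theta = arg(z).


r = sqrt(3.61+24.01) = sqrt(27.62) = 5.2555
theta = atan2(-4.9, -1.9) = -111.1941 degrees

r = 5.2555, theta = -111.1941 degrees


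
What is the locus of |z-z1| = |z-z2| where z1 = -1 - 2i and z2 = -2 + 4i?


Equal distances means the locus is the perpendicular bisector of z1 and z2.
Midpoint = ((-1+(-2))/2, (-2+4)/2) = (-1.5000, 1.0000)

Perpendicular bisector through (-1.5000, 1.0000)


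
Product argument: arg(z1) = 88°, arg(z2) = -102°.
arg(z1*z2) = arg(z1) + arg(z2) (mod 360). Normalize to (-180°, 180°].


arg(z1*z2) = 88° - 102° = -14°
Normalized to (-180°, 180°]: -14°

-14°


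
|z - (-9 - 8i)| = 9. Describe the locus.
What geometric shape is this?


|z - z0| = r is a circle with center z0 and radius r.
Center = (-9, -8), radius = 9

Circle with center (-9, -8) and radius 9


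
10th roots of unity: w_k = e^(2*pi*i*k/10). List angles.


The 10th roots of unity are cis(360k/10°) for k=0..9
Angle step = 360/10 = 36°
Primitive root: cis(36°)
Primitive root = 0.8090 + 0.5878i

10 roots at angles: 0°, 36°, 72°, 108°, 144°, 180°, 216°, 252°, 288°, 324°


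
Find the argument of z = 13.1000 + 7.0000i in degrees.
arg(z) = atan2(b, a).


Re = 13.1, Im = 7
arg = atan2(7, 13.1) = 28.1179 degrees

arg(z) = 28.1179 degrees


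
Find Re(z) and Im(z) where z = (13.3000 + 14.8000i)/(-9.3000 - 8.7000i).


Multiply by conjugate: (13.3000 + 14.8000i)(-9.3000 + 8.7000i) / ((-9.3)^2 + (-8.7)^2)
Numerator real = 13.3*(-9.3) + 14.8*(-8.7) = -252.45
Numerator imag = 14.8*(-9.3) - 13.3*(-8.7) = -21.93
Denominator = 162.18
Re(z) = -252.45/162.18 = -1.5566
Im(z) = -21.93/162.18 = -0.1352

Re(z) = -1.5566, Im(z) = -0.1352


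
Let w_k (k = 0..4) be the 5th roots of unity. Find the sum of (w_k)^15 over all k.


The roots are w_k = w^k with w = e^(2*pi*i/5), and (w^k)^15 = (w^15)^k.
So S = 1 + u + u^2 + ... + u^(4) with u = w^15.
15 = 3*5 + 0, so 15 is a multiple of 5 and u = (w^5)^3 = 1.
Every one of the 5 terms equals 1: S = 5

S = 5


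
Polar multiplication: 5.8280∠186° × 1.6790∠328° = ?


r = 5.8280 * 1.6790 = 9.7852
theta = 186° + 328° = 514° = 154° (mod 360)

9.7852 cis(154°)


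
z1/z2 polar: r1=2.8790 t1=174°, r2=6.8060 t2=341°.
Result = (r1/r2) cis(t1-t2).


r = 2.8790 / 6.8060 = 0.4230
theta = 174° - 341° = -167° = 193° (mod 360)

0.4230 cis(193°)


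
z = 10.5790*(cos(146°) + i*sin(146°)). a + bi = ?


a = 10.5790*cos(146°) = 10.5790*(-0.82904) = -8.7704
b = 10.5790*sin(146°) = 10.5790*0.55919 = 5.9157

-8.7704 + 5.9157i


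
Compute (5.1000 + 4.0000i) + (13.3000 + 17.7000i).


Real: 5.1 + 13.3 = 18.4
Imag: 4 + 17.7 = 21.7

18.4000 + 21.7000i


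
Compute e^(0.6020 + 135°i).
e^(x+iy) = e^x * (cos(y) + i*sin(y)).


e^0.6020 = 1.8258
cos(135°) = -0.7071
sin(135°) = 0.7071
Real = 1.8258*(-0.7071) = -1.2910
Imag = 1.8258*0.7071 = 1.2910

-1.2910 + 1.2910i


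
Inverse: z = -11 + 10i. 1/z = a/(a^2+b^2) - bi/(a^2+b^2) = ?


|z|^2 = 121+100 = 221
1/z = (-11 - 10i)/221

1/z = -0.0498 - 0.0452i


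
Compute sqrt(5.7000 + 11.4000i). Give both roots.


|z| = sqrt(32.49+129.96) = 12.7456
sqrt((|z|+a)/2) = sqrt((12.7456+5.7)/2) = sqrt(9.2228) = 3.0369
sqrt((|z|-a)/2) = sqrt((12.7456-5.7)/2) = sqrt(3.5228) = 1.8769

±(3.0369 + 1.8769i) i.e. 3.0369 + 1.8769i and -3.0369 - 1.8769i


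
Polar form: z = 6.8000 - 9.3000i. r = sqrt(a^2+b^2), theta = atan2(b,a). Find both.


r = sqrt(46.24+86.49) = sqrt(132.73) = 11.5209
theta = atan2(-9.3, 6.8) = -53.8264 degrees

r = 11.5209, theta = -53.8264 degrees


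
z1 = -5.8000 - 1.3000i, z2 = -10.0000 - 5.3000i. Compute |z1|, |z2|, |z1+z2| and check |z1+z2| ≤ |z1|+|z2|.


|z1| = sqrt((-5.8)^2 + (-1.3)^2) = sqrt(35.33) = 5.9439
|z2| = sqrt((-10)^2 + (-5.3)^2) = sqrt(128.09) = 11.3177
z1+z2 = -15.8000 - 6.6000i
|z1+z2| = sqrt(293.2) = 17.1231
|z1|+|z2| = 5.9439 + 11.3177 = 17.2616

|z1+z2| = 17.1231 ≤ |z1|+|z2| = 17.2616 (verified)


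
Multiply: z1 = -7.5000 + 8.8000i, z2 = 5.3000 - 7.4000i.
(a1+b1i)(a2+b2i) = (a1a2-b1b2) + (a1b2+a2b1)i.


Real = -7.5*5.3 - 8.8*(-7.4) = -39.75 - (-65.12) = 25.37
Imag = -7.5*(-7.4) + 5.3*8.8 = 55.5 + 46.64 = 102.14

25.3700 + 102.1400i


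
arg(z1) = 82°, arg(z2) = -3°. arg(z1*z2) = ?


arg(z1*z2) = 82° - 3° = 79°
Normalized to (-180°, 180°]: 79°

79°


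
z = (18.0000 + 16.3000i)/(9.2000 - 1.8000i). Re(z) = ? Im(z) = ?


Multiply by conjugate: (18.0000 + 16.3000i)(9.2000 + 1.8000i) / (9.2^2 + (-1.8)^2)
Numerator real = 18*9.2 + 16.3*(-1.8) = 136.26
Numerator imag = 16.3*9.2 - 18*(-1.8) = 182.36
Denominator = 87.88
Re(z) = 136.26/87.88 = 1.5505
Im(z) = 182.36/87.88 = 2.0751

Re(z) = 1.5505, Im(z) = 2.0751


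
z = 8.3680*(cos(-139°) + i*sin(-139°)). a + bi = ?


a = 8.3680*cos(-139°) = 8.3680*(-0.75471) = -6.3154
b = 8.3680*sin(-139°) = 8.3680*(-0.65606) = -5.4899

-6.3154 - 5.4899i


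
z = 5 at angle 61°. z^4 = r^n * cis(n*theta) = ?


r^4 = 5^4 = 625
n*theta = 4*61° = 244° = 244° (mod 360)
a = 625*cos(244°) = -273.9820
b = 625*sin(244°) = -561.7463

625 cis(244°) = -273.9820 - 561.7463i


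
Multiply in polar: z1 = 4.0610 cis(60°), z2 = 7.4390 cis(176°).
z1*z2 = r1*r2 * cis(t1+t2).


r = 4.0610 * 7.4390 = 30.2098
theta = 60° + 176° = 236° = 236° (mod 360)

30.2098 cis(236°)


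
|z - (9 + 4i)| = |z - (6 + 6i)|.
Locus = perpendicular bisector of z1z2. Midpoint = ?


Equal distances means the locus is the perpendicular bisector of z1 and z2.
Midpoint = ((9+6)/2, (4+6)/2) = (7.5000, 5.0000)

Perpendicular bisector through (7.5000, 5.0000)


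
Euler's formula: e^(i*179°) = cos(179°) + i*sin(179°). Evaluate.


cos(179°) = -0.9998
sin(179°) = 0.0175

e^(i*179°) = -0.9998 + 0.0175i


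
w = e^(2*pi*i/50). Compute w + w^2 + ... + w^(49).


With w = e^(2*pi*i/50), all 50 of the 50th roots of unity w^0 = 1, w, ..., w^(49) sum to 0: 1 + w + ... + w^(49) = (1 - w^50)/(1 - w) = 0 since w^50 = 1, w ≠ 1.
Removing the root 1: w + w^2 + ... + w^(49) = 0 - 1 = -1

Sum = -1


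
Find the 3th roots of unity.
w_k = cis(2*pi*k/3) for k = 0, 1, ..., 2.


The 3th roots of unity are cis(360k/3°) for k=0..2
Angle step = 360/3 = 120°
Primitive root: cis(120°)
Primitive root = -0.5000 + 0.8660i

3 roots at angles: 0°, 120°, 240°


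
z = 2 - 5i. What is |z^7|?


|z| = sqrt(4+25) = sqrt(29) = 5.3852
|z^7| = |z|^7 = (sqrt(29))^7 = 29^3 * sqrt(29) = 24389*sqrt(29)

|z^7| = 24389*sqrt(29) ≈ 131338.7845


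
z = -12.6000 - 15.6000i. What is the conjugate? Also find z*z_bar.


z_bar = -12.6000 + 15.6000i
z*z_bar = (-12.6)^2 + (-15.6)^2 = 158.76 + 243.36 = 402.12

z_bar = -12.6000 + 15.6000i, z*z_bar = 402.12


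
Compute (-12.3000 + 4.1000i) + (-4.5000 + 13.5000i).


Real: -12.3 - 4.5 = -16.8
Imag: 4.1 + 13.5 = 17.6

-16.8000 + 17.6000i


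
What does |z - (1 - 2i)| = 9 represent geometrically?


|z - z0| = r is a circle with center z0 and radius r.
Center = (1, -2), radius = 9

Circle with center (1, -2) and radius 9


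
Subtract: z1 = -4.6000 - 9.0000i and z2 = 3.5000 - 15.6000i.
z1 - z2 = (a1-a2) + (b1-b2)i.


Real: -4.6 - 3.5 = -8.1
Imag: -9 + 15.6 = 6.6

-8.1000 + 6.6000i


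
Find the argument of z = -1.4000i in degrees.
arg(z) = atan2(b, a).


Re = 0, Im = -1.4
arg = atan2(-1.4, 0) = -90.0000 degrees

arg(z) = -90.0000 degrees


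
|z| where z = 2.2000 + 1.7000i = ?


|z| = sqrt(2.2^2 + 1.7^2) = sqrt(4.84 + 2.89) = sqrt(7.73) = 2.7803

|z| = 2.7803


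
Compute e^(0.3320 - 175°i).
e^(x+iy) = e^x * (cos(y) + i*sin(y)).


e^0.3320 = 1.39375
cos(-175°) = -0.99619
sin(-175°) = -0.0872
Real = 1.39375*(-0.99619) = -1.3884
Imag = 1.39375*(-0.0872) = -0.1215

-1.3884 - 0.1215i


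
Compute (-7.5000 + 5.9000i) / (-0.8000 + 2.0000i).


Conjugate of z2 = -0.8000 - 2.0000i
Numerator: (-7.5000 + 5.9000i)(-0.8000 - 2.0000i) = 17.8000 + 10.2800i
Denominator: (-0.8)^2 + 2^2 = 4.64
Result = (17.8000 + 10.2800i)/4.64

3.8362 + 2.2155i


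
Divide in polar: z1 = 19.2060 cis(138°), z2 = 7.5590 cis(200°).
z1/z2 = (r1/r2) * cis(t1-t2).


r = 19.2060 / 7.5590 = 2.5408
theta = 138° - 200° = -62° = 298° (mod 360)

2.5408 cis(298°)


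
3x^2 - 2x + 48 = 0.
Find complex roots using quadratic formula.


disc = (-2)^2 - 4*3*48 = 4 - 576 = -572
sqrt(|disc|) = sqrt(572) = 23.9165
Real part = 2/(2*3) = 0.3333
Imag part = 23.9165/(2*3) = 3.9861

0.3333 ± 3.9861i


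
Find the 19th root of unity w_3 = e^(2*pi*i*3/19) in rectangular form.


Angle = 360*3/19 = 56.8421°
a = cos(56.8421°) = 0.5469
b = sin(56.8421°) = 0.8372

0.5469 + 0.8372i


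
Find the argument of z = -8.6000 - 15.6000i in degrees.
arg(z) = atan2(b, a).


Re = -8.6, Im = -15.6
arg = atan2(-15.6, -8.6) = -118.8672 degrees

arg(z) = -118.8672 degrees


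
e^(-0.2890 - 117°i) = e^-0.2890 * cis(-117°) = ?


e^-0.2890 = 0.7490
cos(-117°) = -0.454
sin(-117°) = -0.891
Real = 0.7490*(-0.454) = -0.3400
Imag = 0.7490*(-0.891) = -0.6674

-0.3400 - 0.6674i


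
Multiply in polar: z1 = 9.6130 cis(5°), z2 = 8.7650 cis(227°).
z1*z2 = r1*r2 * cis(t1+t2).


r = 9.6130 * 8.7650 = 84.2579
theta = 5° + 227° = 232° = 232° (mod 360)

84.2579 cis(232°)


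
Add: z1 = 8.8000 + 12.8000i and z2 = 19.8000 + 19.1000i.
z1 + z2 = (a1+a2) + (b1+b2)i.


Real: 8.8 + 19.8 = 28.6
Imag: 12.8 + 19.1 = 31.9

28.6000 + 31.9000i


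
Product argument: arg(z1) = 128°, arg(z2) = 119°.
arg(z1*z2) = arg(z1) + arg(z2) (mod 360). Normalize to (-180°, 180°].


arg(z1*z2) = 128° + 119° = 247°
Normalized to (-180°, 180°]: -113°

-113°


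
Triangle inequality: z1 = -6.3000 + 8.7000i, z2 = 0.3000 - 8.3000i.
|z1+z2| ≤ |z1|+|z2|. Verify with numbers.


|z1| = sqrt((-6.3)^2 + 8.7^2) = sqrt(115.38) = 10.7415
|z2| = sqrt(0.3^2 + (-8.3)^2) = sqrt(68.98) = 8.3054
z1+z2 = -6.0000 + 0.4000i
|z1+z2| = sqrt(36.16) = 6.0133
|z1|+|z2| = 10.7415 + 8.3054 = 19.0469

|z1+z2| = 6.0133 ≤ |z1|+|z2| = 19.0469 (verified)


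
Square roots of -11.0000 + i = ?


|z| = sqrt(121+1) = 11.0454
sqrt((|z|+a)/2) = sqrt((11.0454+(-11))/2) = sqrt(0.0227) = 0.1506
sqrt((|z|-a)/2) = sqrt((11.0454-(-11))/2) = sqrt(11.0227) = 3.3200

±(0.1506 + 3.3200i) i.e. 0.1506 + 3.3200i and -0.1506 - 3.3200i


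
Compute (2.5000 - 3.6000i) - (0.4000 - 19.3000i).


Real: 2.5 - 0.4 = 2.1
Imag: -3.6 + 19.3 = 15.7

2.1000 + 15.7000i


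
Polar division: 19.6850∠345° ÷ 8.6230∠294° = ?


r = 19.6850 / 8.6230 = 2.2828
theta = 345° - 294° = 51° = 51° (mod 360)

2.2828 cis(51°)


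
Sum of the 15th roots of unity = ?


The sum of all 15th roots of unity is 0.
Geometric series: (1 - w^15)/(1 - w) = (1-1)/(1-w) = 0 since w^15 = 1, w ≠ 1.
Alternatively: coefficient of z^14 in z^15 - 1 is 0.

0


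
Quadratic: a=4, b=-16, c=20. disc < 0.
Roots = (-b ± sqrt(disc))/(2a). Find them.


disc = (-16)^2 - 4*4*20 = 256 - 320 = -64
sqrt(|disc|) = sqrt(64) = 8.0000
Real part = 16/(2*4) = 2.0000
Imag part = 8.0000/(2*4) = 1.0000

2.0000 ± 1.0000i


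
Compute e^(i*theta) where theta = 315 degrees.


cos(315°) = 0.7071
sin(315°) = -0.7071

e^(i*315°) = 0.7071 - 0.7071i


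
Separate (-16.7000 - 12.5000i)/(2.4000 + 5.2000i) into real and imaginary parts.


Multiply by conjugate: (-16.7000 - 12.5000i)(2.4000 - 5.2000i) / (2.4^2 + 5.2^2)
Numerator real = -16.7*2.4 - (12.5)*5.2 = -105.08
Numerator imag = -12.5*2.4 - (-16.7)*5.2 = 56.84
Denominator = 32.8
Re(z) = -105.08/32.8 = -3.2037
Im(z) = 56.84/32.8 = 1.7329

Re(z) = -3.2037, Im(z) = 1.7329


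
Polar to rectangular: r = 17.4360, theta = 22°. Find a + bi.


a = 17.4360*cos(22°) = 17.4360*0.927184 = 16.1664
b = 17.4360*sin(22°) = 17.4360*0.374607 = 6.5316

16.1664 + 6.5316i


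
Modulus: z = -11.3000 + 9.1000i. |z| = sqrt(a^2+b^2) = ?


|z| = sqrt((-11.3)^2 + 9.1^2) = sqrt(127.69 + 82.81) = sqrt(210.5) = 14.5086

|z| = 14.5086


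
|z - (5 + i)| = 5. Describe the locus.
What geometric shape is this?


|z - z0| = r is a circle with center z0 and radius r.
Center = (5, 1), radius = 5

Circle with center (5, 1) and radius 5


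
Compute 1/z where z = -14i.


|z|^2 = 0+196 = 196
1/z = (0 + 14i)/196

1/z = 0 + 0.0714i


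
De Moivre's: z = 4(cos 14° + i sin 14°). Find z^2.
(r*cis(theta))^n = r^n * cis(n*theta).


r^2 = 4^2 = 16
n*theta = 2*14° = 28° = 28° (mod 360)
a = 16*cos(28°) = 14.1272
b = 16*sin(28°) = 7.5115

16 cis(28°) = 14.1272 + 7.5115i


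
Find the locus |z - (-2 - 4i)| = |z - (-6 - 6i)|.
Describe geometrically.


Equal distances means the locus is the perpendicular bisector of z1 and z2.
Midpoint = ((-2+(-6))/2, (-4+(-6))/2) = (-4.0000, -5.0000)

Perpendicular bisector through (-4.0000, -5.0000)


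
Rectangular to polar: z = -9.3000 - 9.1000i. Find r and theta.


r = sqrt(86.49+82.81) = sqrt(169.3) = 13.0115
theta = atan2(-9.1, -9.3) = -135.6228 degrees

r = 13.0115, theta = -135.6228 degrees


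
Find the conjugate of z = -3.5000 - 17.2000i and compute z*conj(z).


z_bar = -3.5000 + 17.2000i
z*z_bar = (-3.5)^2 + (-17.2)^2 = 12.25 + 295.84 = 308.09

z_bar = -3.5000 + 17.2000i, z*z_bar = 308.09


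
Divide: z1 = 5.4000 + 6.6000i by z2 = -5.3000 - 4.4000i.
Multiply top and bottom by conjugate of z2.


Conjugate of z2 = -5.3000 + 4.4000i
Numerator: (5.4000 + 6.6000i)(-5.3000 + 4.4000i) = -57.6600 - 11.2200i
Denominator: (-5.3)^2 + (-4.4)^2 = 47.45
Result = (-57.6600 - 11.2200i)/47.45

-1.2152 - 0.2365i


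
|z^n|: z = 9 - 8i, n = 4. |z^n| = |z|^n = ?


|z| = sqrt(81+64) = sqrt(145) = 12.0416
|z^4| = |z|^4 = (sqrt(145))^4 = 145^2 = 21025

|z^4| = 21025


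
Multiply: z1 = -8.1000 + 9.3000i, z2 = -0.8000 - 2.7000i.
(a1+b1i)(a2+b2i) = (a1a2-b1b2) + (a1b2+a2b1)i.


Real = -8.1*(-0.8) - 9.3*(-2.7) = 6.48 - (-25.11) = 31.59
Imag = -8.1*(-2.7) - (0.8)*9.3 = 21.87 - (7.44) = 14.43

31.5900 + 14.4300i


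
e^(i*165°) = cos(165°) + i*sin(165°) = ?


cos(165°) = -0.9659
sin(165°) = 0.2588

e^(i*165°) = -0.9659 + 0.2588i


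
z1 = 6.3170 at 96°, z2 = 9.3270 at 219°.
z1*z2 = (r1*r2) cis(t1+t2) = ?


r = 6.3170 * 9.3270 = 58.9187
theta = 96° + 219° = 315° = 315° (mod 360)

58.9187 cis(315°)


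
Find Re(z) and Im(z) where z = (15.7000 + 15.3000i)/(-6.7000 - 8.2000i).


Multiply by conjugate: (15.7000 + 15.3000i)(-6.7000 + 8.2000i) / ((-6.7)^2 + (-8.2)^2)
Numerator real = 15.7*(-6.7) + 15.3*(-8.2) = -230.65
Numerator imag = 15.3*(-6.7) - 15.7*(-8.2) = 26.23
Denominator = 112.13
Re(z) = -230.65/112.13 = -2.0570
Im(z) = 26.23/112.13 = 0.2339

Re(z) = -2.0570, Im(z) = 0.2339


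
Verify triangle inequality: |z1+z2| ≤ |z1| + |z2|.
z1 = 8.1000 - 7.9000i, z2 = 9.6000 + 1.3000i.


|z1| = sqrt(8.1^2 + (-7.9)^2) = sqrt(128.02) = 11.3146
|z2| = sqrt(9.6^2 + 1.3^2) = sqrt(93.85) = 9.6876
z1+z2 = 17.7000 - 6.6000i
|z1+z2| = sqrt(356.85) = 18.8905
|z1|+|z2| = 11.3146 + 9.6876 = 21.0022

|z1+z2| = 18.8905 ≤ |z1|+|z2| = 21.0022 (verified)


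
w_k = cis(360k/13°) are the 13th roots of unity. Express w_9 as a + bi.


Angle = 360*9/13 = 249.2308°
a = cos(249.2308°) = -0.3546
b = sin(249.2308°) = -0.9350

-0.3546 - 0.9350i


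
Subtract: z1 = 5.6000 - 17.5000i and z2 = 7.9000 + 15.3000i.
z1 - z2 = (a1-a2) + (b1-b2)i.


Real: 5.6 - 7.9 = -2.3
Imag: -17.5 - 15.3 = -32.8

-2.3000 - 32.8000i


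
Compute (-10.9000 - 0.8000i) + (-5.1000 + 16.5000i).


Real: -10.9 - 5.1 = -16
Imag: -0.8 + 16.5 = 15.7

-16.0000 + 15.7000i


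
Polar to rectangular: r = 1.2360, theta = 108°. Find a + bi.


a = 1.2360*cos(108°) = 1.2360*(-0.309) = -0.3819
b = 1.2360*sin(108°) = 1.2360*0.95106 = 1.1755

-0.3819 + 1.1755i


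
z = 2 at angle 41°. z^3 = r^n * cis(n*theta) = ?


r^3 = 2^3 = 8
n*theta = 3*41° = 123° = 123° (mod 360)
a = 8*cos(123°) = -4.3571
b = 8*sin(123°) = 6.7094

8 cis(123°) = -4.3571 + 6.7094i


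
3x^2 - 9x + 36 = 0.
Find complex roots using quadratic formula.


disc = (-9)^2 - 4*3*36 = 81 - 432 = -351
sqrt(|disc|) = sqrt(351) = 18.7350
Real part = 9/(2*3) = 1.5000
Imag part = 18.7350/(2*3) = 3.1225

1.5000 ± 3.1225i


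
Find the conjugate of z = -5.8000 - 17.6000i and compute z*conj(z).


z_bar = -5.8000 + 17.6000i
z*z_bar = (-5.8)^2 + (-17.6)^2 = 33.64 + 309.76 = 343.4

z_bar = -5.8000 + 17.6000i, z*z_bar = 343.4


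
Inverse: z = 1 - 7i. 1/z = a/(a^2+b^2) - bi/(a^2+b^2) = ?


|z|^2 = 1+49 = 50
1/z = (1 + 7i)/50

1/z = 0.0200 + 0.1400i


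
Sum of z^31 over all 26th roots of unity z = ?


The roots are w_k = w^k with w = e^(2*pi*i/26), and (w^k)^31 = (w^31)^k.
So S = 1 + u + u^2 + ... + u^(25) with u = w^31.
31 = 1*26 + 5, so 31 is not a multiple of 26: u = (w^26)^1 * w^5 = w^5 ≠ 1 (w is a primitive 26th root), while u^26 = (w^26)^31 = 1.
Geometric series: S = (1 - u^26)/(1 - u) = (1 - 1)/(1 - u) = 0

S = 0


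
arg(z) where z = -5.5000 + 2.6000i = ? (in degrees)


Re = -5.5, Im = 2.6
arg = atan2(2.6, -5.5) = 154.6986 degrees

arg(z) = 154.6986 degrees


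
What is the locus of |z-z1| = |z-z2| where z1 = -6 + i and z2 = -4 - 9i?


Equal distances means the locus is the perpendicular bisector of z1 and z2.
Midpoint = ((-6+(-4))/2, (1+(-9))/2) = (-5.0000, -4.0000)

Perpendicular bisector through (-5.0000, -4.0000)


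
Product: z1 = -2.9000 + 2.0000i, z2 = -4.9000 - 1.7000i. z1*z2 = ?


Real = -2.9*(-4.9) - 2*(-1.7) = 14.21 - (-3.4) = 17.61
Imag = -2.9*(-1.7) - (4.9)*2 = 4.93 - (9.8) = -4.87

17.6100 - 4.8700i


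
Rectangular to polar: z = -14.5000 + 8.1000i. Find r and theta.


r = sqrt(210.25+65.61) = sqrt(275.86) = 16.6090
theta = atan2(8.1, -14.5) = 150.8114 degrees

r = 16.6090, theta = 150.8114 degrees


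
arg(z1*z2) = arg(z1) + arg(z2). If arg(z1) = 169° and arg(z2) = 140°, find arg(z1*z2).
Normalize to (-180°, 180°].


arg(z1*z2) = 169° + 140° = 309°
Normalized to (-180°, 180°]: -51°

-51°


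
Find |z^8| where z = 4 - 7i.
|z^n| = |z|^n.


|z| = sqrt(16+49) = sqrt(65) = 8.0623
|z^8| = |z|^8 = (sqrt(65))^8 = 65^4 = 17850625

|z^8| = 17850625


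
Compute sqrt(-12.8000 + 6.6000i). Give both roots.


|z| = sqrt(163.84+43.56) = 14.4014
sqrt((|z|+a)/2) = sqrt((14.4014+(-12.8))/2) = sqrt(0.8007) = 0.8948
sqrt((|z|-a)/2) = sqrt((14.4014-(-12.8))/2) = sqrt(13.6007) = 3.6879

±(0.8948 + 3.6879i) i.e. 0.8948 + 3.6879i and -0.8948 - 3.6879i


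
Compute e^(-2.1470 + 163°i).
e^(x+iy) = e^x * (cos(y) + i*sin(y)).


e^-2.1470 = 0.1168
cos(163°) = -0.9563
sin(163°) = 0.2924
Real = 0.1168*(-0.9563) = -0.1117
Imag = 0.1168*0.2924 = 0.0342

-0.1117 + 0.0342i


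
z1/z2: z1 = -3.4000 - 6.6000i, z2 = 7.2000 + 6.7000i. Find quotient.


Conjugate of z2 = 7.2000 - 6.7000i
Numerator: (-3.4000 - 6.6000i)(7.2000 - 6.7000i) = -68.7000 - 24.7400i
Denominator: 7.2^2 + 6.7^2 = 96.73
Result = (-68.7000 - 24.7400i)/96.73

-0.7102 - 0.2558i


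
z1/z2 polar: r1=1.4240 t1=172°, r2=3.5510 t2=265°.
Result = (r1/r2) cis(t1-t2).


r = 1.4240 / 3.5510 = 0.4010
theta = 172° - 265° = -93° = 267° (mod 360)

0.4010 cis(267°)


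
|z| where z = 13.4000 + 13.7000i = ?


|z| = sqrt(13.4^2 + 13.7^2) = sqrt(179.56 + 187.69) = sqrt(367.25) = 19.1638

|z| = 19.1638


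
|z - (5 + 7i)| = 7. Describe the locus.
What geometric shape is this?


|z - z0| = r is a circle with center z0 and radius r.
Center = (5, 7), radius = 7

Circle with center (5, 7) and radius 7


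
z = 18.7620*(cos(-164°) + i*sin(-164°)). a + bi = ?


a = 18.7620*cos(-164°) = 18.7620*(-0.96126) = -18.0352
b = 18.7620*sin(-164°) = 18.7620*(-0.275637) = -5.1715

-18.0352 - 5.1715i


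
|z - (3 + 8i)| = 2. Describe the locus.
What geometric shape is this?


|z - z0| = r is a circle with center z0 and radius r.
Center = (3, 8), radius = 2

Circle with center (3, 8) and radius 2


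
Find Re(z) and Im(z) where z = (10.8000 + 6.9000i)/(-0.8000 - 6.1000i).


Multiply by conjugate: (10.8000 + 6.9000i)(-0.8000 + 6.1000i) / ((-0.8)^2 + (-6.1)^2)
Numerator real = 10.8*(-0.8) + 6.9*(-6.1) = -50.73
Numerator imag = 6.9*(-0.8) - 10.8*(-6.1) = 60.36
Denominator = 37.85
Re(z) = -50.73/37.85 = -1.3403
Im(z) = 60.36/37.85 = 1.5947

Re(z) = -1.3403, Im(z) = 1.5947


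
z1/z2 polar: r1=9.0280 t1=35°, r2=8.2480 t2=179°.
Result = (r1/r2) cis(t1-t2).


r = 9.0280 / 8.2480 = 1.0946
theta = 35° - 179° = -144° = 216° (mod 360)

1.0946 cis(216°)


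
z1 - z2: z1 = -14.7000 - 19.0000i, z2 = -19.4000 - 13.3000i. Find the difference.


Real: -14.7 + 19.4 = 4.7
Imag: -19 + 13.3 = -5.7

4.7000 - 5.7000i


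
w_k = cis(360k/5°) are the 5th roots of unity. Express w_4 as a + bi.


Angle = 360*4/5 = 288°
a = cos(288°) = 0.3090
b = sin(288°) = -0.9511

0.3090 - 0.9511i


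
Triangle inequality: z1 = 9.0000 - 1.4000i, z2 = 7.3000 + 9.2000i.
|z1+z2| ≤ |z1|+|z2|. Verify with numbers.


|z1| = sqrt(9^2 + (-1.4)^2) = sqrt(82.96) = 9.1082
|z2| = sqrt(7.3^2 + 9.2^2) = sqrt(137.93) = 11.7444
z1+z2 = 16.3000 + 7.8000i
|z1+z2| = sqrt(326.53) = 18.0701
|z1|+|z2| = 9.1082 + 11.7444 = 20.8526

|z1+z2| = 18.0701 ≤ |z1|+|z2| = 20.8526 (verified)


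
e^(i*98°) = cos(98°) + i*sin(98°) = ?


cos(98°) = -0.1392
sin(98°) = 0.9903

e^(i*98°) = -0.1392 + 0.9903i


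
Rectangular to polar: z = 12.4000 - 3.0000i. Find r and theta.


r = sqrt(153.76+9) = sqrt(162.76) = 12.7577
theta = atan2(-3, 12.4) = -13.6005 degrees

r = 12.7577, theta = -13.6005 degrees


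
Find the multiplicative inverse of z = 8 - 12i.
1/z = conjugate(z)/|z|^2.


|z|^2 = 64+144 = 208
1/z = (8 + 12i)/208

1/z = 0.0385 + 0.0577i


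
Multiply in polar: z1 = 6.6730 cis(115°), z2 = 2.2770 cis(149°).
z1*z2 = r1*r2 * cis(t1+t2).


r = 6.6730 * 2.2770 = 15.1944
theta = 115° + 149° = 264° = 264° (mod 360)

15.1944 cis(264°)


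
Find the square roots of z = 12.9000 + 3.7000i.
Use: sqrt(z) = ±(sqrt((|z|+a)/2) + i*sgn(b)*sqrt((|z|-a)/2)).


|z| = sqrt(166.41+13.69) = 13.4201
sqrt((|z|+a)/2) = sqrt((13.4201+12.9)/2) = sqrt(13.1601) = 3.6277
sqrt((|z|-a)/2) = sqrt((13.4201-12.9)/2) = sqrt(0.2601) = 0.5100

±(3.6277 + 0.5100i) i.e. 3.6277 + 0.5100i and -3.6277 - 0.5100i


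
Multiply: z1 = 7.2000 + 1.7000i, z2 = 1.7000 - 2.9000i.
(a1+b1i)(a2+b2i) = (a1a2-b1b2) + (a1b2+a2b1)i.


Real = 7.2*1.7 - 1.7*(-2.9) = 12.24 - (-4.93) = 17.17
Imag = 7.2*(-2.9) + 1.7*1.7 = -20.88 + 2.89 = -17.99

17.1700 - 17.9900i


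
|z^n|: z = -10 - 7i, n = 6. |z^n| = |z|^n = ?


|z| = sqrt(100+49) = sqrt(149) = 12.2066
|z^6| = |z|^6 = (sqrt(149))^6 = 149^3 = 3307949

|z^6| = 3307949


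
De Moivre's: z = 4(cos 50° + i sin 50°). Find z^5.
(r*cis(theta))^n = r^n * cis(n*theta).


r^5 = 4^5 = 1024
n*theta = 5*50° = 250° = 250° (mod 360)
a = 1024*cos(250°) = -350.2286
b = 1024*sin(250°) = -962.2452

1024 cis(250°) = -350.2286 - 962.2452i


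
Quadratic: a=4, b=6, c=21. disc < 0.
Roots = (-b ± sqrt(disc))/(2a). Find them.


disc = 6^2 - 4*4*21 = 36 - 336 = -300
sqrt(|disc|) = sqrt(300) = 17.3205
Real part = -6/(2*4) = -0.7500
Imag part = 17.3205/(2*4) = 2.1651

-0.7500 ± 2.1651i


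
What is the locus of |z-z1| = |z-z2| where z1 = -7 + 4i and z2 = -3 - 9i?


Equal distances means the locus is the perpendicular bisector of z1 and z2.
Midpoint = ((-7+(-3))/2, (4+(-9))/2) = (-5.0000, -2.5000)

Perpendicular bisector through (-5.0000, -2.5000)


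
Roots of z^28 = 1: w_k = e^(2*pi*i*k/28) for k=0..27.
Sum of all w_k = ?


The sum of all 28th roots of unity is 0.
Geometric series: (1 - w^28)/(1 - w) = (1-1)/(1-w) = 0 since w^28 = 1, w ≠ 1.
Alternatively: coefficient of z^27 in z^28 - 1 is 0.

0


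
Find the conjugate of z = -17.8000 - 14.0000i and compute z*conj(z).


z_bar = -17.8000 + 14.0000i
z*z_bar = (-17.8)^2 + (-14)^2 = 316.84 + 196 = 512.84

z_bar = -17.8000 + 14.0000i, z*z_bar = 512.84


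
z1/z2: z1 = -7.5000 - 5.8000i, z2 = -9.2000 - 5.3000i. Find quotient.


Conjugate of z2 = -9.2000 + 5.3000i
Numerator: (-7.5000 - 5.8000i)(-9.2000 + 5.3000i) = 99.7400 + 13.6100i
Denominator: (-9.2)^2 + (-5.3)^2 = 112.73
Result = (99.7400 + 13.6100i)/112.73

0.8848 + 0.1207i


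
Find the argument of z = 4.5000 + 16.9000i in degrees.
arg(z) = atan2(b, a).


Re = 4.5, Im = 16.9
arg = atan2(16.9, 4.5) = 75.0897 degrees

arg(z) = 75.0897 degrees


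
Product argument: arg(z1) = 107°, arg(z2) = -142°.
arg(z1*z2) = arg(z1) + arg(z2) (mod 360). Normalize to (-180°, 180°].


arg(z1*z2) = 107° - 142° = -35°
Normalized to (-180°, 180°]: -35°

-35°


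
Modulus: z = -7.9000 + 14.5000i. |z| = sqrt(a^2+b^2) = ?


|z| = sqrt((-7.9)^2 + 14.5^2) = sqrt(62.41 + 210.25) = sqrt(272.66) = 16.5124

|z| = 16.5124


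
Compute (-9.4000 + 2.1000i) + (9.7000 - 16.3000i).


Real: -9.4 + 9.7 = 0.3
Imag: 2.1 - 16.3 = -14.2

0.3000 - 14.2000i


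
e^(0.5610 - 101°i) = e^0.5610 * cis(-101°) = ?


e^0.5610 = 1.7524
cos(-101°) = -0.1908
sin(-101°) = -0.9816
Real = 1.7524*(-0.1908) = -0.3344
Imag = 1.7524*(-0.9816) = -1.7202

-0.3344 - 1.7202i


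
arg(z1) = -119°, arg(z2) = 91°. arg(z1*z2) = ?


arg(z1*z2) = -119° + 91° = -28°
Normalized to (-180°, 180°]: -28°

-28°


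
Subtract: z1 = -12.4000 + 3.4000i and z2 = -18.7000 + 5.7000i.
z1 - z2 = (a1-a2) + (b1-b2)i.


Real: -12.4 + 18.7 = 6.3
Imag: 3.4 - 5.7 = -2.3

6.3000 - 2.3000i


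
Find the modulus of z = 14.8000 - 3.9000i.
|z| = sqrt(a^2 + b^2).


|z| = sqrt(14.8^2 + (-3.9)^2) = sqrt(219.04 + 15.21) = sqrt(234.25) = 15.3052

|z| = 15.3052


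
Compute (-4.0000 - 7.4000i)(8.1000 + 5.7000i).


Real = -4*8.1 - (-7.4)*5.7 = -32.4 - (-42.18) = 9.78
Imag = -4*5.7 + 8.1*(-7.4) = -22.8 - (59.94) = -82.74

9.7800 - 82.7400i


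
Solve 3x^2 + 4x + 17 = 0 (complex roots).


disc = 4^2 - 4*3*17 = 16 - 204 = -188
sqrt(|disc|) = sqrt(188) = 13.7113
Real part = -4/(2*3) = -0.6667
Imag part = 13.7113/(2*3) = 2.2852

-0.6667 ± 2.2852i


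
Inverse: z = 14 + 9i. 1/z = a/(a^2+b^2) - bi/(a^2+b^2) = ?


|z|^2 = 196+81 = 277
1/z = (14 - 9i)/277

1/z = 0.0505 - 0.0325i


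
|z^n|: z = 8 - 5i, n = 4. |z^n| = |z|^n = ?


|z| = sqrt(64+25) = sqrt(89) = 9.4340
|z^4| = |z|^4 = (sqrt(89))^4 = 89^2 = 7921

|z^4| = 7921


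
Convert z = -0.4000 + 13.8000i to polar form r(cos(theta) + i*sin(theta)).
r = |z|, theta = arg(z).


r = sqrt(0.16+190.44) = sqrt(190.6) = 13.8058
theta = atan2(13.8, -0.4) = 91.6603 degrees

r = 13.8058, theta = 91.6603 degrees


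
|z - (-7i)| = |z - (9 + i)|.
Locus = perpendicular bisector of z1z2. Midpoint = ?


Equal distances means the locus is the perpendicular bisector of z1 and z2.
Midpoint = ((0+9)/2, (-7+1)/2) = (4.5000, -3.0000)

Perpendicular bisector through (4.5000, -3.0000)


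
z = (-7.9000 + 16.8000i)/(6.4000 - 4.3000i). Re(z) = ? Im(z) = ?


Multiply by conjugate: (-7.9000 + 16.8000i)(6.4000 + 4.3000i) / (6.4^2 + (-4.3)^2)
Numerator real = -7.9*6.4 + 16.8*(-4.3) = -122.8
Numerator imag = 16.8*6.4 - (-7.9)*(-4.3) = 73.55
Denominator = 59.45
Re(z) = -122.8/59.45 = -2.0656
Im(z) = 73.55/59.45 = 1.2372

Re(z) = -2.0656, Im(z) = 1.2372


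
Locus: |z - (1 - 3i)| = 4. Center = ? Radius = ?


|z - z0| = r is a circle with center z0 and radius r.
Center = (1, -3), radius = 4

Circle with center (1, -3) and radius 4


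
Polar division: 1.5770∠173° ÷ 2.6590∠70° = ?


r = 1.5770 / 2.6590 = 0.5931
theta = 173° - 70° = 103° = 103° (mod 360)

0.5931 cis(103°)


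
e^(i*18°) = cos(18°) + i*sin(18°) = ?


cos(18°) = 0.9511
sin(18°) = 0.3090

e^(i*18°) = 0.9511 + 0.3090i


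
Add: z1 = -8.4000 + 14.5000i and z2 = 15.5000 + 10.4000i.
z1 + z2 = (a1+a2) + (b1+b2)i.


Real: -8.4 + 15.5 = 7.1
Imag: 14.5 + 10.4 = 24.9

7.1000 + 24.9000i


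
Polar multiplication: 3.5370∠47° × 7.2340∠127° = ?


r = 3.5370 * 7.2340 = 25.5867
theta = 47° + 127° = 174° = 174° (mod 360)

25.5867 cis(174°)


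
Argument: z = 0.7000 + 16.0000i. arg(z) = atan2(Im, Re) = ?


Re = 0.7, Im = 16
arg = atan2(16, 0.7) = 87.4949 degrees

arg(z) = 87.4949 degrees


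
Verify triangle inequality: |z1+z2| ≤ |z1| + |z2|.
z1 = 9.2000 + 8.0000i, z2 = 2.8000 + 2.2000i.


|z1| = sqrt(9.2^2 + 8^2) = sqrt(148.64) = 12.1918
|z2| = sqrt(2.8^2 + 2.2^2) = sqrt(12.68) = 3.5609
z1+z2 = 12.0000 + 10.2000i
|z1+z2| = sqrt(248.04) = 15.7493
|z1|+|z2| = 12.1918 + 3.5609 = 15.7527

|z1+z2| = 15.7493 ≤ |z1|+|z2| = 15.7527 (verified)


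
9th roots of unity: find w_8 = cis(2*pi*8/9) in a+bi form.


Angle = 360*8/9 = 320°
a = cos(320°) = 0.7660
b = sin(320°) = -0.6428

0.7660 - 0.6428i


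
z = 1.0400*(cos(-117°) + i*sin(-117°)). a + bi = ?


a = 1.0400*cos(-117°) = 1.0400*(-0.454) = -0.4722
b = 1.0400*sin(-117°) = 1.0400*(-0.891) = -0.9266

-0.4722 - 0.9266i


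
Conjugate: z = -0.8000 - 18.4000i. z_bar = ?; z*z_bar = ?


z_bar = -0.8000 + 18.4000i
z*z_bar = (-0.8)^2 + (-18.4)^2 = 0.64 + 338.56 = 339.2

z_bar = -0.8000 + 18.4000i, z*z_bar = 339.2


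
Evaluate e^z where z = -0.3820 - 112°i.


e^-0.3820 = 0.6825
cos(-112°) = -0.3746
sin(-112°) = -0.9272
Real = 0.6825*(-0.3746) = -0.2557
Imag = 0.6825*(-0.9272) = -0.6328

-0.2557 - 0.6328i


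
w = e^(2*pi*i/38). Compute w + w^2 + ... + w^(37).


With w = e^(2*pi*i/38), all 38 of the 38th roots of unity w^0 = 1, w, ..., w^(37) sum to 0: 1 + w + ... + w^(37) = (1 - w^38)/(1 - w) = 0 since w^38 = 1, w ≠ 1.
Removing the root 1: w + w^2 + ... + w^(37) = 0 - 1 = -1

Sum = -1


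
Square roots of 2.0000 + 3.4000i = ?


|z| = sqrt(4+11.56) = 3.9446
sqrt((|z|+a)/2) = sqrt((3.9446+2)/2) = sqrt(2.9723) = 1.7240
sqrt((|z|-a)/2) = sqrt((3.9446-2)/2) = sqrt(0.9723) = 0.9861

±(1.7240 + 0.9861i) i.e. 1.7240 + 0.9861i and -1.7240 - 0.9861i


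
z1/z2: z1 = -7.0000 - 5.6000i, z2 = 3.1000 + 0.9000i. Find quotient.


Conjugate of z2 = 3.1000 - 0.9000i
Numerator: (-7.0000 - 5.6000i)(3.1000 - 0.9000i) = -26.7400 - 11.0600i
Denominator: 3.1^2 + 0.9^2 = 10.42
Result = (-26.7400 - 11.0600i)/10.42

-2.5662 - 1.0614i


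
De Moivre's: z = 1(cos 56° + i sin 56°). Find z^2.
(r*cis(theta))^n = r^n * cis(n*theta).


r^2 = 1^2 = 1
n*theta = 2*56° = 112° = 112° (mod 360)
a = 1*cos(112°) = -0.3746
b = 1*sin(112°) = 0.9272

1 cis(112°) = -0.3746 + 0.9272i


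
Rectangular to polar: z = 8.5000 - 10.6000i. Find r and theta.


r = sqrt(72.25+112.36) = sqrt(184.61) = 13.5871
theta = atan2(-10.6, 8.5) = -51.2743 degrees

r = 13.5871, theta = -51.2743 degrees


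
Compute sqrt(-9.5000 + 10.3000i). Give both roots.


|z| = sqrt(90.25+106.09) = 14.0121
sqrt((|z|+a)/2) = sqrt((14.0121+(-9.5))/2) = sqrt(2.2561) = 1.5020
sqrt((|z|-a)/2) = sqrt((14.0121-(-9.5))/2) = sqrt(11.7561) = 3.4287

±(1.5020 + 3.4287i) i.e. 1.5020 + 3.4287i and -1.5020 - 3.4287i


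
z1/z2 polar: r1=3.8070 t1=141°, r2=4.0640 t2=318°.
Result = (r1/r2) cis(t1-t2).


r = 3.8070 / 4.0640 = 0.9368
theta = 141° - 318° = -177° = 183° (mod 360)

0.9368 cis(183°)


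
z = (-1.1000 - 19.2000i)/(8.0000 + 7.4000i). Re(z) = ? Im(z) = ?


Multiply by conjugate: (-1.1000 - 19.2000i)(8.0000 - 7.4000i) / (8^2 + 7.4^2)
Numerator real = -1.1*8 - (19.2)*7.4 = -150.88
Numerator imag = -19.2*8 - (-1.1)*7.4 = -145.46
Denominator = 118.76
Re(z) = -150.88/118.76 = -1.2705
Im(z) = -145.46/118.76 = -1.2248

Re(z) = -1.2705, Im(z) = -1.2248


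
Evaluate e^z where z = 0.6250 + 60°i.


e^0.6250 = 1.8682
cos(60°) = 0.5
sin(60°) = 0.866
Real = 1.8682*0.5 = 0.9341
Imag = 1.8682*0.866 = 1.6179

0.9341 + 1.6179i


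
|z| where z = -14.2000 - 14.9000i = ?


|z| = sqrt((-14.2)^2 + (-14.9)^2) = sqrt(201.64 + 222.01) = sqrt(423.65) = 20.5828

|z| = 20.5828


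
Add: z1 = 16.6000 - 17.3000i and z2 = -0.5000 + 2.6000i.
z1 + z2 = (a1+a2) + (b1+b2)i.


Real: 16.6 - 0.5 = 16.1
Imag: -17.3 + 2.6 = -14.7

16.1000 - 14.7000i


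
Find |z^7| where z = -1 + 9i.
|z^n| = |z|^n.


|z| = sqrt(1+81) = sqrt(82) = 9.0554
|z^7| = |z|^7 = (sqrt(82))^7 = 82^3 * sqrt(82) = 551368*sqrt(82)

|z^7| = 551368*sqrt(82) ≈ 4992849.5928


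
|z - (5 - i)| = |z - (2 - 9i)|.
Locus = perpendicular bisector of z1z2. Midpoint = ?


Equal distances means the locus is the perpendicular bisector of z1 and z2.
Midpoint = ((5+2)/2, (-1+(-9))/2) = (3.5000, -5.0000)

Perpendicular bisector through (3.5000, -5.0000)


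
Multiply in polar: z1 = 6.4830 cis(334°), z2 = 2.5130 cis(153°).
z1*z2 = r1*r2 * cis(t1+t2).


r = 6.4830 * 2.5130 = 16.2918
theta = 334° + 153° = 487° = 127° (mod 360)

16.2918 cis(127°)


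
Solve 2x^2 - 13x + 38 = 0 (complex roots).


disc = (-13)^2 - 4*2*38 = 169 - 304 = -135
sqrt(|disc|) = sqrt(135) = 11.6190
Real part = 13/(2*2) = 3.2500
Imag part = 11.6190/(2*2) = 2.9047

3.2500 ± 2.9047i


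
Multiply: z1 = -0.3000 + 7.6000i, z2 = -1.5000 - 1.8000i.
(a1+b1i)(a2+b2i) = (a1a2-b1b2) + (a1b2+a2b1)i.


Real = -0.3*(-1.5) - 7.6*(-1.8) = 0.45 - (-13.68) = 14.13
Imag = -0.3*(-1.8) - (1.5)*7.6 = 0.54 - (11.4) = -10.86

14.1300 - 10.8600i


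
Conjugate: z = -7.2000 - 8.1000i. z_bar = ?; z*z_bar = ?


z_bar = -7.2000 + 8.1000i
z*z_bar = (-7.2)^2 + (-8.1)^2 = 51.84 + 65.61 = 117.45

z_bar = -7.2000 + 8.1000i, z*z_bar = 117.45


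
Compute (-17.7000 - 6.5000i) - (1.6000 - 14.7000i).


Real: -17.7 - 1.6 = -19.3
Imag: -6.5 + 14.7 = 8.2

-19.3000 + 8.2000i


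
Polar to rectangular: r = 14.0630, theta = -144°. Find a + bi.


a = 14.0630*cos(-144°) = 14.0630*(-0.80902) = -11.3772
b = 14.0630*sin(-144°) = 14.0630*(-0.587785) = -8.2660

-11.3772 - 8.2660i


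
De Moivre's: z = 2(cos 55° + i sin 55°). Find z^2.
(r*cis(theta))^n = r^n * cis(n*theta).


r^2 = 2^2 = 4
n*theta = 2*55° = 110° = 110° (mod 360)
a = 4*cos(110°) = -1.3681
b = 4*sin(110°) = 3.7588

4 cis(110°) = -1.3681 + 3.7588i


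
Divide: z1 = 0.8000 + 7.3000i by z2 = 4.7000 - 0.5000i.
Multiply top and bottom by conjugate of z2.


Conjugate of z2 = 4.7000 + 0.5000i
Numerator: (0.8000 + 7.3000i)(4.7000 + 0.5000i) = 0.1100 + 34.7100i
Denominator: 4.7^2 + (-0.5)^2 = 22.34
Result = (0.1100 + 34.7100i)/22.34

0.0049 + 1.5537i


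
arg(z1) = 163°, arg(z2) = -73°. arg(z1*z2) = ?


arg(z1*z2) = 163° - 73° = 90°
Normalized to (-180°, 180°]: 90°

90°


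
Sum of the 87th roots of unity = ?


The sum of all 87th roots of unity is 0.
Geometric series: (1 - w^87)/(1 - w) = (1-1)/(1-w) = 0 since w^87 = 1, w ≠ 1.
Alternatively: coefficient of z^86 in z^87 - 1 is 0.

0


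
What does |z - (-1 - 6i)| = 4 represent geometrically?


|z - z0| = r is a circle with center z0 and radius r.
Center = (-1, -6), radius = 4

Circle with center (-1, -6) and radius 4


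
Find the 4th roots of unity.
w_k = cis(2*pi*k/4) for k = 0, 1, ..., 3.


The 4th roots of unity are cis(360k/4°) for k=0..3
Angle step = 360/4 = 90°
Primitive root: cis(90°)
Primitive root = 0 + 1.0000i

4 roots at angles: 0°, 90°, 180°, 270°


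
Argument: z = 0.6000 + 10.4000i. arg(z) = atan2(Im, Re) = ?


Re = 0.6, Im = 10.4
arg = atan2(10.4, 0.6) = 86.6981 degrees

arg(z) = 86.6981 degrees


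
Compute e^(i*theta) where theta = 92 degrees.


cos(92°) = -0.0349
sin(92°) = 0.9994

e^(i*92°) = -0.0349 + 0.9994i


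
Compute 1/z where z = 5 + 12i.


|z|^2 = 25+144 = 169
1/z = (5 - 12i)/169

1/z = 0.0296 - 0.0710i


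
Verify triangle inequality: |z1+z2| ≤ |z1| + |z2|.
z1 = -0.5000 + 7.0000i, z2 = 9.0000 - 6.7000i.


|z1| = sqrt((-0.5)^2 + 7^2) = sqrt(49.25) = 7.0178
|z2| = sqrt(9^2 + (-6.7)^2) = sqrt(125.89) = 11.2201
z1+z2 = 8.5000 + 0.3000i
|z1+z2| = sqrt(72.34) = 8.5053
|z1|+|z2| = 7.0178 + 11.2201 = 18.2379

|z1+z2| = 8.5053 ≤ |z1|+|z2| = 18.2379 (verified)


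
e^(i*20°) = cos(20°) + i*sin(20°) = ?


cos(20°) = 0.9397
sin(20°) = 0.3420

e^(i*20°) = 0.9397 + 0.3420i


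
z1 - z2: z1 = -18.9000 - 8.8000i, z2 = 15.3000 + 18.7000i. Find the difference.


Real: -18.9 - 15.3 = -34.2
Imag: -8.8 - 18.7 = -27.5

-34.2000 - 27.5000i


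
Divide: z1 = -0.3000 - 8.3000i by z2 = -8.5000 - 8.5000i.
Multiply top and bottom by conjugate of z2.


Conjugate of z2 = -8.5000 + 8.5000i
Numerator: (-0.3000 - 8.3000i)(-8.5000 + 8.5000i) = 73.1000 + 68.0000i
Denominator: (-8.5)^2 + (-8.5)^2 = 144.5
Result = (73.1000 + 68.0000i)/144.5

0.5059 + 0.4706i


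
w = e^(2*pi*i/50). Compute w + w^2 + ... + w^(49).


With w = e^(2*pi*i/50), all 50 of the 50th roots of unity w^0 = 1, w, ..., w^(49) sum to 0: 1 + w + ... + w^(49) = (1 - w^50)/(1 - w) = 0 since w^50 = 1, w ≠ 1.
Removing the root 1: w + w^2 + ... + w^(49) = 0 - 1 = -1

Sum = -1


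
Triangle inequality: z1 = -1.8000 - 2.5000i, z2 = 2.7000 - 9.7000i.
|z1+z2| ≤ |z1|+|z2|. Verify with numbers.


|z1| = sqrt((-1.8)^2 + (-2.5)^2) = sqrt(9.49) = 3.0806
|z2| = sqrt(2.7^2 + (-9.7)^2) = sqrt(101.38) = 10.0688
z1+z2 = 0.9000 - 12.2000i
|z1+z2| = sqrt(149.65) = 12.2332
|z1|+|z2| = 3.0806 + 10.0688 = 13.1494

|z1+z2| = 12.2332 ≤ |z1|+|z2| = 13.1494 (verified)


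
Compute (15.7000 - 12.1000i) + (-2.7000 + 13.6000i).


Real: 15.7 - 2.7 = 13
Imag: -12.1 + 13.6 = 1.5

13.0000 + 1.5000i


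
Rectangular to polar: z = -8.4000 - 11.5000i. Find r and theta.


r = sqrt(70.56+132.25) = sqrt(202.81) = 14.2411
theta = atan2(-11.5, -8.4) = -126.1457 degrees

r = 14.2411, theta = -126.1457 degrees


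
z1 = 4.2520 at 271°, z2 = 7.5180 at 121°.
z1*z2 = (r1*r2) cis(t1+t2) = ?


r = 4.2520 * 7.5180 = 31.9665
theta = 271° + 121° = 392° = 32° (mod 360)

31.9665 cis(32°)


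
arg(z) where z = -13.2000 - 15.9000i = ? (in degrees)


Re = -13.2, Im = -15.9
arg = atan2(-15.9, -13.2) = -129.6991 degrees

arg(z) = -129.6991 degrees


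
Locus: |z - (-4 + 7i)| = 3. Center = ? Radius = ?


|z - z0| = r is a circle with center z0 and radius r.
Center = (-4, 7), radius = 3

Circle with center (-4, 7) and radius 3


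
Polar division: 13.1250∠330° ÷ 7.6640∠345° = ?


r = 13.1250 / 7.6640 = 1.7126
theta = 330° - 345° = -15° = 345° (mod 360)

1.7126 cis(345°)
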